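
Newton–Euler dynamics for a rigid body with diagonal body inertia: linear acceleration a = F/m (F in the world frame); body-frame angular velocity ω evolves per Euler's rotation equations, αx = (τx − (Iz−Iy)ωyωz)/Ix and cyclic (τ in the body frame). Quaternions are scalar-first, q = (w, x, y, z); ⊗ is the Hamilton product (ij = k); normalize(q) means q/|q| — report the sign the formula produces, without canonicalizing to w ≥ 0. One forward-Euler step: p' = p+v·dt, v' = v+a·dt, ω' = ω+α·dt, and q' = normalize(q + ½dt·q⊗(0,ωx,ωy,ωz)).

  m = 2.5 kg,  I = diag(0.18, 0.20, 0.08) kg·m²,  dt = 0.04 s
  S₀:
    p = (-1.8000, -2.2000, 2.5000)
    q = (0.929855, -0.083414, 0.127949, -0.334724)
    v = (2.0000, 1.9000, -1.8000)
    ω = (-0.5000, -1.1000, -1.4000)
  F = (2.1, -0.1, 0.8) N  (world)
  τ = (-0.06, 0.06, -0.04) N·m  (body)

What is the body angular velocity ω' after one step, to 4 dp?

gyro term ω×Iω = (-0.1848, 0.0700, 0.0110)
(τ − ω×Iω)/I = (0.6933, -0.0500, -0.6375)
ω' = ω + α·dt = (-0.4723, -1.1020, -1.4255)

ω' = (-0.4723, -1.1020, -1.4255)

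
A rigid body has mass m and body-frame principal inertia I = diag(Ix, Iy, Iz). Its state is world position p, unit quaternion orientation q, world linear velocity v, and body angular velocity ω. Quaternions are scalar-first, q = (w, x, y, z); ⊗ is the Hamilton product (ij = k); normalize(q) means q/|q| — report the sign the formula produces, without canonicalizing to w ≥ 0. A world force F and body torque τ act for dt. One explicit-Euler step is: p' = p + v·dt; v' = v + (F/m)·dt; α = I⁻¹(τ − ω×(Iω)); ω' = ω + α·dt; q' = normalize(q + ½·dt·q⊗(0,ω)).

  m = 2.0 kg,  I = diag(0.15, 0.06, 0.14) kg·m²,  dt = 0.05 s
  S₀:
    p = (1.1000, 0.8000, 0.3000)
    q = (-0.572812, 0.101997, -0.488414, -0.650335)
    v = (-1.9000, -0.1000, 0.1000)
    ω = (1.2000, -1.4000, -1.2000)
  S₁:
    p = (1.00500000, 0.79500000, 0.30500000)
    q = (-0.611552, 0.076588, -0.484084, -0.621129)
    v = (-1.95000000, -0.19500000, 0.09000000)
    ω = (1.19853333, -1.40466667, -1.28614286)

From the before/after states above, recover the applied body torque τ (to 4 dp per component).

τ = (0.1300, -0.0200, -0.0900)

ω₁ − ω₀ = (-0.00146667, -0.00466667, -0.08614286)
ω₀×(Iω₀) = (0.1344, -0.0144, 0.1512)
I·α + gyro = (0.1300, -0.0200, -0.0900)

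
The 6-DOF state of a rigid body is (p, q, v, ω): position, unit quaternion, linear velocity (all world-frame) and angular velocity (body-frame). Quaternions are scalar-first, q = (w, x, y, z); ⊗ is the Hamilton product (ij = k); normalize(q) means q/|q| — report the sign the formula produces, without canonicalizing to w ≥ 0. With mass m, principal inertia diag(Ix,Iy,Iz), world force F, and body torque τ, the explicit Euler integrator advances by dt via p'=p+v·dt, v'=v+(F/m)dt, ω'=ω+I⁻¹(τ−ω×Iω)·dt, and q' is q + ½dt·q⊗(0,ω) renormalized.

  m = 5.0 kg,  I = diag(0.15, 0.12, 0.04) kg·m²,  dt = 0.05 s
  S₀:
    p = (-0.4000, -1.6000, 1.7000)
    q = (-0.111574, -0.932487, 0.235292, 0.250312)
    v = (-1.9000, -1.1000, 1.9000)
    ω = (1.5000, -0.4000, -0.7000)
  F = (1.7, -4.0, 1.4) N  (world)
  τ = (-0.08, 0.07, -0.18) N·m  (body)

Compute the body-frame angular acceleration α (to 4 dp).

ω×(Iω) gyroscopic = (-0.0224, -0.1155, 0.0180)
angular accel α = (-0.3840, 1.5458, -4.9500)

α = (-0.3840, 1.5458, -4.9500)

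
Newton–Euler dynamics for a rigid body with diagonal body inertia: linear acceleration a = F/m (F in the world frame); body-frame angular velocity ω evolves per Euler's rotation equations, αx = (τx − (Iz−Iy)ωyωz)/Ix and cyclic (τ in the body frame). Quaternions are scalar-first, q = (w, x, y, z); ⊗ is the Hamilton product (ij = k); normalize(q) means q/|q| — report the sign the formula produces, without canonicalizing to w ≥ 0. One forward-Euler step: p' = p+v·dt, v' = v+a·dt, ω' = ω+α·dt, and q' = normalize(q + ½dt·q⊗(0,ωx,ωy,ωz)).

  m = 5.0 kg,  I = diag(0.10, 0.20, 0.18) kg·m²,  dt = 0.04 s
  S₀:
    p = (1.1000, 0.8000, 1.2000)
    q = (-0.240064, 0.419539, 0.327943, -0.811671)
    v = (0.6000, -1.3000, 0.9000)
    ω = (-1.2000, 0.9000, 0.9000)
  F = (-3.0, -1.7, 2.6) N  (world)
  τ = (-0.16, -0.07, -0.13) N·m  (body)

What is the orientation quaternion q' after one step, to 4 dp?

q⊗(0,ω) = (0.9388020, 1.3137294, 0.3803625, 0.5550591)
q' = normalize(q + ½dt·q⊗(0,ω)) = (-0.2212, 0.4455, 0.3353, -0.8001)

q' = (-0.2212, 0.4455, 0.3353, -0.8001)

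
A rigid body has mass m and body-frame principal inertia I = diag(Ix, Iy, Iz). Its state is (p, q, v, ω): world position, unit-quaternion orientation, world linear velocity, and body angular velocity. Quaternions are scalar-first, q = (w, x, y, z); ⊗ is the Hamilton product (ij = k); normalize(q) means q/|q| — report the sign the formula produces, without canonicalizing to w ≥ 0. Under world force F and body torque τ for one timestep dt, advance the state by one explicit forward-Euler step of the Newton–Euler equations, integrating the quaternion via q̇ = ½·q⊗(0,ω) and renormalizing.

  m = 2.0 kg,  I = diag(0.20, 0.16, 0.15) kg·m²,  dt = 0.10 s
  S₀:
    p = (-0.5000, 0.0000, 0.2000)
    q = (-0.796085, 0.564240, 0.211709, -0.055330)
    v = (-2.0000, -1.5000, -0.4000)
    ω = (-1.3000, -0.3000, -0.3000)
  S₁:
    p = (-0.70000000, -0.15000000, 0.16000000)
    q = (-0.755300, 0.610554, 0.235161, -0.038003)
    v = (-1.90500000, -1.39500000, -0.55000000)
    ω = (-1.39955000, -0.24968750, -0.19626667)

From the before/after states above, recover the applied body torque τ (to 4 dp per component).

ω₁ − ω₀ = (-0.09955000, 0.05031250, 0.10373333)
I·α + gyro = (-0.2000, 0.1000, 0.1400)

τ = (-0.2000, 0.1000, 0.1400)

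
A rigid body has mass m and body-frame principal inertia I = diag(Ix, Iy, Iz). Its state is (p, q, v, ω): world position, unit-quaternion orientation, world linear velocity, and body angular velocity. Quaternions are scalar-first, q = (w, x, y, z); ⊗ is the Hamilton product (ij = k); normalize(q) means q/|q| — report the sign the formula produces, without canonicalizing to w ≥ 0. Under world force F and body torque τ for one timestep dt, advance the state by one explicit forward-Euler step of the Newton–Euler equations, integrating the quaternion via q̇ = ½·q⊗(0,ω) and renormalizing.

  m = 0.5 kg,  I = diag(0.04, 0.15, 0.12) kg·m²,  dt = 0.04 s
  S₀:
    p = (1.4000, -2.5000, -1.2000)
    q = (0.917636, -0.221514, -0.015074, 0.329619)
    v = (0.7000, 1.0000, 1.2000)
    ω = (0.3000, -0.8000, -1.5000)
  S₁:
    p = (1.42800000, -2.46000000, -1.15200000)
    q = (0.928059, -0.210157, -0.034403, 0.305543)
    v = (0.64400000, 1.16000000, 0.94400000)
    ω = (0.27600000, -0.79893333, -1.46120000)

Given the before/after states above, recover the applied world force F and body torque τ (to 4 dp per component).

F = (-0.7000, 2.0000, -3.2000)
τ = (-0.0600, 0.0400, 0.0900)

velocity change Δv = (-0.05600000, 0.16000000, -0.25600000)
m·(v₁−v₀)/dt = (-0.7000, 2.0000, -3.2000)
rate change Δω = (-0.02400000, 0.00106667, 0.03880000)
ω₀×(Iω₀) = (-0.0360, 0.0360, -0.0264)
τ = I·(Δω/dt) + ω₀×(Iω₀) = (-0.0600, 0.0400, 0.0900)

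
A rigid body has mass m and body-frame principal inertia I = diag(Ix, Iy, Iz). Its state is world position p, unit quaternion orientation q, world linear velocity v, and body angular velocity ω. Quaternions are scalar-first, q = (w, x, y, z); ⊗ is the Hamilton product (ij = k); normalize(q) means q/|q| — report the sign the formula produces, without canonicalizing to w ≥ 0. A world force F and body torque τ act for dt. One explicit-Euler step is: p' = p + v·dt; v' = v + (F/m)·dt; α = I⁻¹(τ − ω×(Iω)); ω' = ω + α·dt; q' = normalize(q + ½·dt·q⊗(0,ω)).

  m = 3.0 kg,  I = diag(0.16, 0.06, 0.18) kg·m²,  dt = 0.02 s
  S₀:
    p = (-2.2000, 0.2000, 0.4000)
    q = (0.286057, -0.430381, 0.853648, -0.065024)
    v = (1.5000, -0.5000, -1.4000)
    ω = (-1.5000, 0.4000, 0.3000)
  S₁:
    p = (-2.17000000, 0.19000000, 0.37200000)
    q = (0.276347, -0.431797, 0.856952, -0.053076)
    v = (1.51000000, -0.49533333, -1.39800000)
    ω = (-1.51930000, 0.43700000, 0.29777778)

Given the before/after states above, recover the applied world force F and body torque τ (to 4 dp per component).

v₁ − v₀ = (0.01000000, 0.00466667, 0.00200000)
F = m·Δv/dt = (1.5000, 0.7000, 0.3000)
Δω = ω₁−ω₀ = (-0.01930000, 0.03700000, -0.00222222)
gyro term ω₀×Iω₀ = (0.0144, 0.0090, 0.0600)
I·α + gyro = (-0.1400, 0.1200, 0.0400)

F = (1.5000, 0.7000, 0.3000)
τ = (-0.1400, 0.1200, 0.0400)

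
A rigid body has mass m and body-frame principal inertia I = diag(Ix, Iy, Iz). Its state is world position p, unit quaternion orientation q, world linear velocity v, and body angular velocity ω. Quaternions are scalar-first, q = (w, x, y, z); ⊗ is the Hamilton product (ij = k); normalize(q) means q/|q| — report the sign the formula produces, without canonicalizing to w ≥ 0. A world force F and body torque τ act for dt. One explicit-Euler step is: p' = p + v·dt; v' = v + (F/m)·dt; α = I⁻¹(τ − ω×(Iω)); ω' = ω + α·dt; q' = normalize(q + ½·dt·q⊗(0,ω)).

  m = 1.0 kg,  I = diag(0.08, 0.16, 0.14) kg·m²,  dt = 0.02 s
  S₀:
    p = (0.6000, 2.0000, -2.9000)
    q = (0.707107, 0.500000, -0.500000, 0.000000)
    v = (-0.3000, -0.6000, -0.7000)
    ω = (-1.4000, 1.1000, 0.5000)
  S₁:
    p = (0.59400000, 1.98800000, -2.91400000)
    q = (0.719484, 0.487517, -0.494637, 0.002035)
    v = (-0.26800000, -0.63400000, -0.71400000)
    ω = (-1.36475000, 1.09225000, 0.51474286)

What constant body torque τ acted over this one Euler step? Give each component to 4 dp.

τ = (0.1300, -0.0200, -0.0200)

ω₁ − ω₀ = (0.03525000, -0.00775000, 0.01474286)
ω₀×(Iω₀) = (-0.0110, 0.0420, -0.1232)
I·α + gyro = (0.1300, -0.0200, -0.0200)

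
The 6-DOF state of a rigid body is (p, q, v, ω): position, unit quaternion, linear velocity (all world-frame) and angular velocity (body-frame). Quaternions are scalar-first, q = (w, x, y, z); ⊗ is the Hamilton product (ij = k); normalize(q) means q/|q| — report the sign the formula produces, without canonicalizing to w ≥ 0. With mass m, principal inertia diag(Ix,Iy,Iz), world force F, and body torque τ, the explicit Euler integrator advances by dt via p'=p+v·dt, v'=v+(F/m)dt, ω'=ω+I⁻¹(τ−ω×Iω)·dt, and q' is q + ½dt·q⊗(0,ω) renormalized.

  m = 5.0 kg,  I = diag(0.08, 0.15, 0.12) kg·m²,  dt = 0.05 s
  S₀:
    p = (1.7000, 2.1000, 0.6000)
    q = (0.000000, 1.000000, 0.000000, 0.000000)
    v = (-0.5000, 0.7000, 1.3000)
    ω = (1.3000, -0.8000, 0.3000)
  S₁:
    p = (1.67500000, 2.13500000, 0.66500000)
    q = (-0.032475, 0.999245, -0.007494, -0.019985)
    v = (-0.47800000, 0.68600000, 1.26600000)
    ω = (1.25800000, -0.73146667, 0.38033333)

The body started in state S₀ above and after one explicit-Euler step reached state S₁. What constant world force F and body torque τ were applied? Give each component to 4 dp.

F = (2.2000, -1.4000, -3.4000)
τ = (-0.0600, 0.1900, 0.1200)

v₁ − v₀ = (0.02200000, -0.01400000, -0.03400000)
m·(v₁−v₀)/dt = (2.2000, -1.4000, -3.4000)
rate change Δω = (-0.04200000, 0.06853333, 0.08033333)
ω₀×(Iω₀) = (0.0072, -0.0156, -0.0728)
applied torque τ = (-0.0600, 0.1900, 0.1200)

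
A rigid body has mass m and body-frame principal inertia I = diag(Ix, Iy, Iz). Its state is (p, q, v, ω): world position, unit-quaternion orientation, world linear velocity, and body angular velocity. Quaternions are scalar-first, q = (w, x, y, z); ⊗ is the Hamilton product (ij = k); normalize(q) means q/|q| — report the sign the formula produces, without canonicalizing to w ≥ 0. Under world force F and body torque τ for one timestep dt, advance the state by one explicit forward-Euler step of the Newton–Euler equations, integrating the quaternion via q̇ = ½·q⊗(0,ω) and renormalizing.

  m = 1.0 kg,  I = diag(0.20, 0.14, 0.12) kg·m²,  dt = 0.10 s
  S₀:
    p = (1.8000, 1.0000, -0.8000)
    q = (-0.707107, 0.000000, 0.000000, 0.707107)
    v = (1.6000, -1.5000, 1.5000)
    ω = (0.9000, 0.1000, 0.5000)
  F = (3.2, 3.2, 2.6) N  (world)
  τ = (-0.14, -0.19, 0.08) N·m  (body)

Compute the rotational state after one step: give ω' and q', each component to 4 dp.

ω' = (0.8305, -0.0614, 0.5712)
q' = (-0.7238, -0.0353, 0.0282, 0.6885)

ω×(Iω) gyroscopic = (-0.0010, 0.0360, -0.0054)
α = I⁻¹(τ − ω×Iω) = (-0.6950, -1.6143, 0.7117)
new body rate ω' = (0.8305, -0.0614, 0.5712)
q⊗(0,ω) = (-0.3535535, -0.7071070, 0.5656856, -0.3535535)
q + ½dt·q⊗(0,ω), renormalized = (-0.7238, -0.0353, 0.0282, 0.6885)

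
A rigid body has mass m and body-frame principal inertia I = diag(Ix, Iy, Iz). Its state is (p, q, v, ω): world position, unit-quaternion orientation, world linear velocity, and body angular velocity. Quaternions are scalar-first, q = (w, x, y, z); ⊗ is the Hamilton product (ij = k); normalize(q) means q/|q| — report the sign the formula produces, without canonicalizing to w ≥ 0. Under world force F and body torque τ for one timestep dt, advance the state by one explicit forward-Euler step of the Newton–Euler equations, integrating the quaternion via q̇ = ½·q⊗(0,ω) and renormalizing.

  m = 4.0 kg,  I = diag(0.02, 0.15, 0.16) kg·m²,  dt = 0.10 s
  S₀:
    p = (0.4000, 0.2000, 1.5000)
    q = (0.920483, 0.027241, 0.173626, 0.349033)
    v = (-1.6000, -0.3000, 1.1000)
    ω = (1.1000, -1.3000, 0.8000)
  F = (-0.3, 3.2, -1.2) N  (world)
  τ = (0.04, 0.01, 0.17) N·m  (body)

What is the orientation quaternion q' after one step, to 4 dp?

q' = (0.9123, 0.1070, 0.1313, 0.3729)

2q̇ = q⊗(0,ω) = (-0.0834777, 1.6051750, -0.8344844, 0.5099845)
updated quaternion q' = (0.9123, 0.1070, 0.1313, 0.3729)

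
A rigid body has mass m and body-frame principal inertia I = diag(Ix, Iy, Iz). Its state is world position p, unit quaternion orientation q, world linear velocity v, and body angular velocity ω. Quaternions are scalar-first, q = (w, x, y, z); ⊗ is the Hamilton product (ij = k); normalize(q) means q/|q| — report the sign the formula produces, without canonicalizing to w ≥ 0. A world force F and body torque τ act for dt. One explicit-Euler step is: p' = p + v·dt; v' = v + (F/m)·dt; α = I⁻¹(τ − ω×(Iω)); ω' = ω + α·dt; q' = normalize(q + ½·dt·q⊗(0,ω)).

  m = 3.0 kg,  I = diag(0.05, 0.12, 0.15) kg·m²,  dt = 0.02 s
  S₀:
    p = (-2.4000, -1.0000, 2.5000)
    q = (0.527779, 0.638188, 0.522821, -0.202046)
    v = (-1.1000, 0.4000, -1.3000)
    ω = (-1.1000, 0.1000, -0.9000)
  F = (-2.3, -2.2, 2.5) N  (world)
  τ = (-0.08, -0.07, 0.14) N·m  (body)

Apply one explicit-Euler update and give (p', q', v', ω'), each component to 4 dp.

α = I⁻¹(τ − ω×Iω) = (-1.5460, 0.2417, 0.9847)
new body rate ω' = (-1.1309, 0.1048, -0.8803)
q⊗(0,ω) = (0.4678833, -1.0308912, 0.8493977, 0.1639208)
updated quaternion q' = (0.5324, 0.6278, 0.5313, -0.2004)
a = (-0.7667, -0.7333, 0.8333)
p + v·dt = (-2.4220, -0.9920, 2.4740)
new velocity v' = (-1.1153, 0.3853, -1.2833)

p' = (-2.4220, -0.9920, 2.4740)
q' = (0.5324, 0.6278, 0.5313, -0.2004)
v' = (-1.1153, 0.3853, -1.2833)
ω' = (-1.1309, 0.1048, -0.8803)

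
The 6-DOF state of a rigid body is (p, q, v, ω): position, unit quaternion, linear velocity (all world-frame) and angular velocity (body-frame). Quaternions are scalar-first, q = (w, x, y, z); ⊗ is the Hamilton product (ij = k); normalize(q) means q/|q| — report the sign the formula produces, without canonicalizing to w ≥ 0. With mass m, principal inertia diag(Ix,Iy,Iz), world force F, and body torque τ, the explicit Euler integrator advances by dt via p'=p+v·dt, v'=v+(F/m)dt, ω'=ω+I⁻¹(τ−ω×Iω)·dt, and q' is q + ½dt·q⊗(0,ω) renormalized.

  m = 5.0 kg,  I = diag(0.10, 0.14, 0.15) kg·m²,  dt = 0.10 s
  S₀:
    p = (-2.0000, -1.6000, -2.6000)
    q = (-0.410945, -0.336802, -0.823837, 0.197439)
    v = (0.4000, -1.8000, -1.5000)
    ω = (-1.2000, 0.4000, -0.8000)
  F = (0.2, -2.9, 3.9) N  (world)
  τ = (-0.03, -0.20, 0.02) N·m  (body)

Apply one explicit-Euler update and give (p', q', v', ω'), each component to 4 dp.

angular accel α = (-0.2680, -1.0857, 0.2613)
ω + α·dt = (-1.2268, 0.2914, -0.7739)
2q̇ = q⊗(0,ω) = (0.0833236, 1.0732280, -0.6707464, -0.7945692)
q + ½dt·q⊗(0,ω), renormalized = (-0.4056, -0.2824, -0.8550, 0.1573)
p' = p + v·dt = (-1.9600, -1.7800, -2.7500)
v + (F/m)dt = (0.4040, -1.8580, -1.4220)

p' = (-1.9600, -1.7800, -2.7500)
q' = (-0.4056, -0.2824, -0.8550, 0.1573)
v' = (0.4040, -1.8580, -1.4220)
ω' = (-1.2268, 0.2914, -0.7739)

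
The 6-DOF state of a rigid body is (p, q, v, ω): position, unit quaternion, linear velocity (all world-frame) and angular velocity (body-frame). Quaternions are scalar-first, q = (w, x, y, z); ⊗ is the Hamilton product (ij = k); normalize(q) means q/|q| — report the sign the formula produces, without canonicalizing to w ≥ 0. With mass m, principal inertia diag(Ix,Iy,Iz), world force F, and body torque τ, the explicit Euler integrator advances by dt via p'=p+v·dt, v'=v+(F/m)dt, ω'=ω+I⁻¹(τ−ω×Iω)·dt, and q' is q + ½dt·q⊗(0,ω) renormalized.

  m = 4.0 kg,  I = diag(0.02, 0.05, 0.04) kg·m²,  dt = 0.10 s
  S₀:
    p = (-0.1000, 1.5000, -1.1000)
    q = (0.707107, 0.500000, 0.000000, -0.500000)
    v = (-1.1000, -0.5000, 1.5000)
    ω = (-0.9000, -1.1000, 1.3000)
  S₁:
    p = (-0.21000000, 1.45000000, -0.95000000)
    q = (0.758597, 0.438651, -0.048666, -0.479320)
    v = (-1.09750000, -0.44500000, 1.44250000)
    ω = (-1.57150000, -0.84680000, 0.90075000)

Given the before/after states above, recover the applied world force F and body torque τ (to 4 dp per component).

ω₁ − ω₀ = (-0.67150000, 0.25320000, -0.39925000)
I·α + gyro = (-0.1200, 0.1500, -0.1300)
Δv = v₁−v₀ = (0.00250000, 0.05500000, -0.05750000)
m·(v₁−v₀)/dt = (0.1000, 2.2000, -2.3000)

F = (0.1000, 2.2000, -2.3000)
τ = (-0.1200, 0.1500, -0.1300)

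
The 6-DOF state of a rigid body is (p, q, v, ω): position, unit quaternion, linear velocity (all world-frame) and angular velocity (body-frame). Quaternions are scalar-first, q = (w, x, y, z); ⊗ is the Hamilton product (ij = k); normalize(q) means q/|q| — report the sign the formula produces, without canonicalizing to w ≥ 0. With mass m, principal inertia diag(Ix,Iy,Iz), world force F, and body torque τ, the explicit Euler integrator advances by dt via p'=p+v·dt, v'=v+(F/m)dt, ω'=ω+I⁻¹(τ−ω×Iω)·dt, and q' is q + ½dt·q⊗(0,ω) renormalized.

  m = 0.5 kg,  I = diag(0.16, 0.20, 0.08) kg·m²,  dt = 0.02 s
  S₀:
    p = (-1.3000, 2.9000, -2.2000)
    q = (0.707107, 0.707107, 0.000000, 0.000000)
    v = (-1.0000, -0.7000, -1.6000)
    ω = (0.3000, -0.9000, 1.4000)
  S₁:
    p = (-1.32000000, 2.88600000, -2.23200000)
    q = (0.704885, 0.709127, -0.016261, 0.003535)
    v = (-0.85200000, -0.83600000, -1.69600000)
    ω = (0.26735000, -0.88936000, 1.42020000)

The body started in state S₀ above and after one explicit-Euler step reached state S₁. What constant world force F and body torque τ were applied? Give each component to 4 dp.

velocity change Δv = (0.14800000, -0.13600000, -0.09600000)
F = m·Δv/dt = (3.7000, -3.4000, -2.4000)
Δω = ω₁−ω₀ = (-0.03265000, 0.01064000, 0.02020000)
precession coupling = (0.1512, 0.0336, -0.0108)
τ = I·(Δω/dt) + ω₀×(Iω₀) = (-0.1100, 0.1400, 0.0700)

F = (3.7000, -3.4000, -2.4000)
τ = (-0.1100, 0.1400, 0.0700)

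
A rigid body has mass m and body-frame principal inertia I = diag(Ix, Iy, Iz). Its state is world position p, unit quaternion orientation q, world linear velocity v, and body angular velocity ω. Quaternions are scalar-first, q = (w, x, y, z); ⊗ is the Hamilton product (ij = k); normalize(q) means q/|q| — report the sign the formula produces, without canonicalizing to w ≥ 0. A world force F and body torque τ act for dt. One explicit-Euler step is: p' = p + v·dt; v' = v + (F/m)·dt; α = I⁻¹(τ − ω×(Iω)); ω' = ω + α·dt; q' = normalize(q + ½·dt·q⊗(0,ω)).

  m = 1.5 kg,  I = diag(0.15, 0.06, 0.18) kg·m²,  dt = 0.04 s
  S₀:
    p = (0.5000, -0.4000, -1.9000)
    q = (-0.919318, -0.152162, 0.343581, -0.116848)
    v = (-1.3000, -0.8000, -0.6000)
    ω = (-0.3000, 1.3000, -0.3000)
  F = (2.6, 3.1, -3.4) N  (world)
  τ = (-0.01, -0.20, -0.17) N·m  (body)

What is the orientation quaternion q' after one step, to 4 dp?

q' = (-0.9295, -0.1456, 0.3193, -0.1132)

Hamilton product q⊗(0,ω) = (-0.5273583, 0.3246235, -1.2057076, 0.1810591)
updated quaternion q' = (-0.9295, -0.1456, 0.3193, -0.1132)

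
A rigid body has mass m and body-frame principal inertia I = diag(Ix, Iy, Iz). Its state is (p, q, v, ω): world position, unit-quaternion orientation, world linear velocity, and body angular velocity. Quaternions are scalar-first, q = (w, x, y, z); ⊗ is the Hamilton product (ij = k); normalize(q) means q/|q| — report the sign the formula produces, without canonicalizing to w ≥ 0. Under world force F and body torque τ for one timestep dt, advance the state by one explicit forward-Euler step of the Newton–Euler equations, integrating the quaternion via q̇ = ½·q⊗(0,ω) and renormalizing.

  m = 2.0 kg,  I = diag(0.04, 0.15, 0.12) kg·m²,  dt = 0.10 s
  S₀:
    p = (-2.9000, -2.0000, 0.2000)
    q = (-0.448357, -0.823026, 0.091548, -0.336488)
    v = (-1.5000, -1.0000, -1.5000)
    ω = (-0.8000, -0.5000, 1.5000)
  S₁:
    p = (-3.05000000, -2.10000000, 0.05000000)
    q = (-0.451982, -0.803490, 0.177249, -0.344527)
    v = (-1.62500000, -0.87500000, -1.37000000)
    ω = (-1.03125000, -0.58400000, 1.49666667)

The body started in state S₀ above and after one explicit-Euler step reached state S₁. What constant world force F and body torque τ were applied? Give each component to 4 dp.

F = (-2.5000, 2.5000, 2.6000)
τ = (-0.0700, -0.0300, 0.0400)

Δω = ω₁−ω₀ = (-0.23125000, -0.08400000, -0.00333333)
applied torque τ = (-0.0700, -0.0300, 0.0400)
Δv = v₁−v₀ = (-0.12500000, 0.12500000, 0.13000000)
applied force F = (-2.5000, 2.5000, 2.6000)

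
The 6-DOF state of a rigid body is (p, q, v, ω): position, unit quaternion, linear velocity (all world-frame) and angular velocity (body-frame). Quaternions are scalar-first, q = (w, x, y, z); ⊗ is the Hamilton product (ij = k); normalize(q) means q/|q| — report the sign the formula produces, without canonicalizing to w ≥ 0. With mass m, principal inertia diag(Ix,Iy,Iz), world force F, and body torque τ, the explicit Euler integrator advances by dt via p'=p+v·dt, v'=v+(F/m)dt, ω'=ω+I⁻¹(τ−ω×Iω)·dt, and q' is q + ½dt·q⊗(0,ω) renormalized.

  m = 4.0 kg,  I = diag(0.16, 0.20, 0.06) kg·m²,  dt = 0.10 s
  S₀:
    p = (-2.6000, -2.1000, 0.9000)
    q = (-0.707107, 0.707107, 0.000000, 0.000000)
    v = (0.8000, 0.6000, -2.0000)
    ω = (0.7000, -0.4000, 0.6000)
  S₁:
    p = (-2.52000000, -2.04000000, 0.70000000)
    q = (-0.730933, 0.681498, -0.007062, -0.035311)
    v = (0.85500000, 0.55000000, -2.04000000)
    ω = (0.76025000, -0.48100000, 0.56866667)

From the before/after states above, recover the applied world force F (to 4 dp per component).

F = (2.2000, -2.0000, -1.6000)

Δv = v₁−v₀ = (0.05500000, -0.05000000, -0.04000000)
F = m·Δv/dt = (2.2000, -2.0000, -1.6000)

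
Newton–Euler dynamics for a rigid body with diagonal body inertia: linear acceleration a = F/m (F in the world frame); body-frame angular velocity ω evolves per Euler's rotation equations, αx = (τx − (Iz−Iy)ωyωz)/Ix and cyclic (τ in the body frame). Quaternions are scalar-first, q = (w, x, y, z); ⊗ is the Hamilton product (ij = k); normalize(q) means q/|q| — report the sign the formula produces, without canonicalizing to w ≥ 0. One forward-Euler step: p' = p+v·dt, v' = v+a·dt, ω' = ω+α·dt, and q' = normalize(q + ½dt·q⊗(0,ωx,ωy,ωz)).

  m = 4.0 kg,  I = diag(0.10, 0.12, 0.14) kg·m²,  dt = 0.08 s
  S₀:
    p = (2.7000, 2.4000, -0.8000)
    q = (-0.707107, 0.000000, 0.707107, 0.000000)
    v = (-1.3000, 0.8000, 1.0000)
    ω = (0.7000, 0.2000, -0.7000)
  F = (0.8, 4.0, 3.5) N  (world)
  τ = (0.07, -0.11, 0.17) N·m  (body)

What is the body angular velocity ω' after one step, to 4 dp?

ω×(Iω) gyroscopic = (-0.0028, 0.0196, 0.0028)
α = I⁻¹(τ − ω×Iω) = (0.7280, -1.0800, 1.1943)
new body rate ω' = (0.7582, 0.1136, -0.6045)

ω' = (0.7582, 0.1136, -0.6045)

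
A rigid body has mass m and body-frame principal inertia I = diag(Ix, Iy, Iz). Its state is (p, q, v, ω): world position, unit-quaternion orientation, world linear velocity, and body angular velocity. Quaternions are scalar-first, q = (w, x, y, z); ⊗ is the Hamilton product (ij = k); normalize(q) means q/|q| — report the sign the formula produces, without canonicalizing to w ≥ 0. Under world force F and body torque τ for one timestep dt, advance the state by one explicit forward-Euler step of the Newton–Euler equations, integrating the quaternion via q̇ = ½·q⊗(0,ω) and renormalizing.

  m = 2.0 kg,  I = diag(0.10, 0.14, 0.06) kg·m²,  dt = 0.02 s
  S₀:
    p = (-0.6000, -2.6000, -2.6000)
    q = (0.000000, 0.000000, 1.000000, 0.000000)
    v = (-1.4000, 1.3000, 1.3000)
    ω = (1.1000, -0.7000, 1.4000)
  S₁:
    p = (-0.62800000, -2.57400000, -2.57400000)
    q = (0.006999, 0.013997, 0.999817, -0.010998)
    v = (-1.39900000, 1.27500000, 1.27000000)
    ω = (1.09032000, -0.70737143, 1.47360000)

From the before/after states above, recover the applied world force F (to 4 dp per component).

F = (0.1000, -2.5000, -3.0000)

Δv = v₁−v₀ = (0.00100000, -0.02500000, -0.03000000)
applied force F = (0.1000, -2.5000, -3.0000)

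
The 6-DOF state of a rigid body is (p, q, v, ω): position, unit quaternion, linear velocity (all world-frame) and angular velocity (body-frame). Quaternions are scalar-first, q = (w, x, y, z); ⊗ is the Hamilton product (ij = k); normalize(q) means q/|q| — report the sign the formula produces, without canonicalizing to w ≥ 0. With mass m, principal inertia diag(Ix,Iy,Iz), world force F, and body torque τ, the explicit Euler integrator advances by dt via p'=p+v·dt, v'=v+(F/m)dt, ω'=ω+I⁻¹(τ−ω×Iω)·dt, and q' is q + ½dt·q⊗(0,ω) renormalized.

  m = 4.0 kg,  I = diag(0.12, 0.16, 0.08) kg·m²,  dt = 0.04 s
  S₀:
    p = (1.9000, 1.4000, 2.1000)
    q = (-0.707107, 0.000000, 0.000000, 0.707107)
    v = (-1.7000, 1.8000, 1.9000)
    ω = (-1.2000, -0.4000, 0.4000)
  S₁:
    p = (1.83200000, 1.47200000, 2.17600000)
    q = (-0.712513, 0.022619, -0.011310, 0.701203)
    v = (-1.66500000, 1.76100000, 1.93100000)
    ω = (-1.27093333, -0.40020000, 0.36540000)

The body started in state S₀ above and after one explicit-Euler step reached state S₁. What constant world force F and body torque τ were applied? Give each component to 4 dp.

F = (3.5000, -3.9000, 3.1000)
τ = (-0.2000, -0.0200, -0.0500)

rate change Δω = (-0.07093333, -0.00020000, -0.03460000)
I·α + gyro = (-0.2000, -0.0200, -0.0500)
Δv = v₁−v₀ = (0.03500000, -0.03900000, 0.03100000)
applied force F = (3.5000, -3.9000, 3.1000)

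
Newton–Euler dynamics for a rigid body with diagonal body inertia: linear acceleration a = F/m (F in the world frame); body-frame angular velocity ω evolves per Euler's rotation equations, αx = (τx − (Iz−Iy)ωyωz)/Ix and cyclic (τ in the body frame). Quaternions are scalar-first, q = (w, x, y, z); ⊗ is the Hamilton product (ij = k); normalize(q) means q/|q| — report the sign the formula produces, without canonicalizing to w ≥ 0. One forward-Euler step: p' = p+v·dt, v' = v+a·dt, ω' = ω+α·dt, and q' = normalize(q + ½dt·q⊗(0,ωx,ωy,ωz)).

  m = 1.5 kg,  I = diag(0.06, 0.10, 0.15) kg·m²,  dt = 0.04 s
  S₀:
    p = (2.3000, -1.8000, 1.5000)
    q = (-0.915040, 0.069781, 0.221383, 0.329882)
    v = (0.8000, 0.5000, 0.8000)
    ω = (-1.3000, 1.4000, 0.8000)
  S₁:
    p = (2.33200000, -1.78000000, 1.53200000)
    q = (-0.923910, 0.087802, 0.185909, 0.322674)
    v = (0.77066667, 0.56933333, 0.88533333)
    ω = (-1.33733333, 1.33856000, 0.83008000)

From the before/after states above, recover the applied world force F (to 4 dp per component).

v₁ − v₀ = (-0.02933333, 0.06933333, 0.08533333)
F = m·Δv/dt = (-1.1000, 2.6000, 3.2000)

F = (-1.1000, 2.6000, 3.2000)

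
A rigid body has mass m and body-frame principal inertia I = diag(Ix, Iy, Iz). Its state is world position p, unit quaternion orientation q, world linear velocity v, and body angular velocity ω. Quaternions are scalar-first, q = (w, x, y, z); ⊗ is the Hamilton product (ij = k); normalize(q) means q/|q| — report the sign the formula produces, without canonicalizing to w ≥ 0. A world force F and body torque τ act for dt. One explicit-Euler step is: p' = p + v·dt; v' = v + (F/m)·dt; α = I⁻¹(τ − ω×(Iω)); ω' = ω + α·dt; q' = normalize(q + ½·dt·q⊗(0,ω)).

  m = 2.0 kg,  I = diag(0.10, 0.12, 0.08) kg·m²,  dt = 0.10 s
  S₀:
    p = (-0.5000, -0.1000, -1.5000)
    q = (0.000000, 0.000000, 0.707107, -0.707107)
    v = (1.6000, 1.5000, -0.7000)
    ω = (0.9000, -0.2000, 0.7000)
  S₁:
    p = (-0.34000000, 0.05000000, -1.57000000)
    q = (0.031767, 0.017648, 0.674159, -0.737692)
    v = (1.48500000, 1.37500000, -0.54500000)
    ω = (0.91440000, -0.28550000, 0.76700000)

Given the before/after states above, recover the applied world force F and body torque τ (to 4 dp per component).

Δv = v₁−v₀ = (-0.11500000, -0.12500000, 0.15500000)
applied force F = (-2.3000, -2.5000, 3.1000)
Δω = ω₁−ω₀ = (0.01440000, -0.08550000, 0.06700000)
applied torque τ = (0.0200, -0.0900, 0.0500)

F = (-2.3000, -2.5000, 3.1000)
τ = (0.0200, -0.0900, 0.0500)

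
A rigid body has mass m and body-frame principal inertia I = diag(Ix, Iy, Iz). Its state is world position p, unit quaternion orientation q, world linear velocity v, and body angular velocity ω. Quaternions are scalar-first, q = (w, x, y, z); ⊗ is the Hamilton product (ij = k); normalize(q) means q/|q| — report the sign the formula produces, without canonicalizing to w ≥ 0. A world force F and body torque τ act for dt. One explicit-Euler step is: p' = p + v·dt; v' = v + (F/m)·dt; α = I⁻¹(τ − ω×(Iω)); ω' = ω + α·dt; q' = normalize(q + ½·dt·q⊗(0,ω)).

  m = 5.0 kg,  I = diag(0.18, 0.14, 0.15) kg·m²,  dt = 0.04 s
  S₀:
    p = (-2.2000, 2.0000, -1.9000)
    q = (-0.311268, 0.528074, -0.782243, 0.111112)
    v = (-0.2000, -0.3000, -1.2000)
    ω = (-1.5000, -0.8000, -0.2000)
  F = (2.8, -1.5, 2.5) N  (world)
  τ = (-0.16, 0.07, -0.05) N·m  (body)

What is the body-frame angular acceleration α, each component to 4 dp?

gyro term ω×Iω = (0.0016, 0.0090, -0.0480)
α = I⁻¹(τ − ω×Iω) = (-0.8978, 0.4357, -0.0133)

α = (-0.8978, 0.4357, -0.0133)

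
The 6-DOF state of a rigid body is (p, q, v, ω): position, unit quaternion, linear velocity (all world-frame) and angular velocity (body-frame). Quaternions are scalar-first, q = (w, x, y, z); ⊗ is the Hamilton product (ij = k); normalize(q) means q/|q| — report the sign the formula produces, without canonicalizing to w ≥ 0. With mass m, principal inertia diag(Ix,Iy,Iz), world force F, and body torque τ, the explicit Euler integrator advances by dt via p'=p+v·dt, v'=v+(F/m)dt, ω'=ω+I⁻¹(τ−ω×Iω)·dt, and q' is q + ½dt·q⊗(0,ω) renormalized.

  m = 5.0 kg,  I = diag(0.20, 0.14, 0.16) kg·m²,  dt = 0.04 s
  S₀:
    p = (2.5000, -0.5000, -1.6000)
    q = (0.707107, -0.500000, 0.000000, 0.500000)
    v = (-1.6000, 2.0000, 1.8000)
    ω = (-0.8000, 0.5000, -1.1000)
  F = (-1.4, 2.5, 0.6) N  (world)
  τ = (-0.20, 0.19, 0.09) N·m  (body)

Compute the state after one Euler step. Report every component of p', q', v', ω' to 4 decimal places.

new position p' = (2.4360, -0.4200, -1.5280)
new velocity v' = (-1.6112, 2.0200, 1.8048)
gyro term ω×Iω = (-0.0110, 0.0352, 0.0240)
α = I⁻¹(τ − ω×Iω) = (-0.9450, 1.1057, 0.4125)
ω' = ω + α·dt = (-0.8378, 0.5442, -1.0835)
q⊗(0,ω) = (0.1500000, -0.8156856, -0.5964465, -1.0278177)
updated quaternion q' = (0.7098, -0.5161, -0.0119, 0.4792)

p' = (2.4360, -0.4200, -1.5280)
q' = (0.7098, -0.5161, -0.0119, 0.4792)
v' = (-1.6112, 2.0200, 1.8048)
ω' = (-0.8378, 0.5442, -1.0835)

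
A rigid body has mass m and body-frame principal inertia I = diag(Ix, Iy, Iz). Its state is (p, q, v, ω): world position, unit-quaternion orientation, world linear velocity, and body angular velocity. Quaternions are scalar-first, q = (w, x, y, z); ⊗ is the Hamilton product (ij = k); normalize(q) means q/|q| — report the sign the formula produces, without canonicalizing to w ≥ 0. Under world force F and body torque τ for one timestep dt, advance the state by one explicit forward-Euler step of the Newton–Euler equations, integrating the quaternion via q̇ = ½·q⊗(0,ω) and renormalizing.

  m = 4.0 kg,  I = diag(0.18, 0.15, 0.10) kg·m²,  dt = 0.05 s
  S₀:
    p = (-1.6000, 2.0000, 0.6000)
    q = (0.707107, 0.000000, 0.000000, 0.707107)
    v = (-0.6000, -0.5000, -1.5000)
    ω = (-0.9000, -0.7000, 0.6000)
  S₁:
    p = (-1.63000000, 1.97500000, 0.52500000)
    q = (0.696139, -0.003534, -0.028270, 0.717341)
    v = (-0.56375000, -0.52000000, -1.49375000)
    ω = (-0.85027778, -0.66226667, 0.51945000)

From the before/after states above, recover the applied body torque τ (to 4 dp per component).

rate change Δω = (0.04972222, 0.03773333, -0.08055000)
precession coupling = (0.0210, -0.0432, -0.0189)
τ = I·(Δω/dt) + ω₀×(Iω₀) = (0.2000, 0.0700, -0.1800)

τ = (0.2000, 0.0700, -0.1800)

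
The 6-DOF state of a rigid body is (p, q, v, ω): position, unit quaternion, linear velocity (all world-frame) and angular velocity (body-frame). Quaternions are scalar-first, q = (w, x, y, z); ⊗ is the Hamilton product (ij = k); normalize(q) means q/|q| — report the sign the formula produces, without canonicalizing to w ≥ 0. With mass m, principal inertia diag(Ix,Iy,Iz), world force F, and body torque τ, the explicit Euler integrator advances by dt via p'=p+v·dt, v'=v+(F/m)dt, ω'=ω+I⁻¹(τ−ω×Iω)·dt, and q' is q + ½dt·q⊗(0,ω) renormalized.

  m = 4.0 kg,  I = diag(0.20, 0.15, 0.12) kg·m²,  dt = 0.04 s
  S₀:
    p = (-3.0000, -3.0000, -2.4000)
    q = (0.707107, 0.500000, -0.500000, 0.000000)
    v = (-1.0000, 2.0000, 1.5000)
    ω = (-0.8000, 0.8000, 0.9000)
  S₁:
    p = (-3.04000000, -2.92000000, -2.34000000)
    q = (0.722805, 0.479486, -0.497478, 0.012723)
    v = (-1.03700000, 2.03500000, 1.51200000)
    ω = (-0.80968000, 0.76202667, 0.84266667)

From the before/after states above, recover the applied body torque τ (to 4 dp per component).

τ = (-0.0700, -0.2000, -0.1400)

ω₁ − ω₀ = (-0.00968000, -0.03797333, -0.05733333)
I·α + gyro = (-0.0700, -0.2000, -0.1400)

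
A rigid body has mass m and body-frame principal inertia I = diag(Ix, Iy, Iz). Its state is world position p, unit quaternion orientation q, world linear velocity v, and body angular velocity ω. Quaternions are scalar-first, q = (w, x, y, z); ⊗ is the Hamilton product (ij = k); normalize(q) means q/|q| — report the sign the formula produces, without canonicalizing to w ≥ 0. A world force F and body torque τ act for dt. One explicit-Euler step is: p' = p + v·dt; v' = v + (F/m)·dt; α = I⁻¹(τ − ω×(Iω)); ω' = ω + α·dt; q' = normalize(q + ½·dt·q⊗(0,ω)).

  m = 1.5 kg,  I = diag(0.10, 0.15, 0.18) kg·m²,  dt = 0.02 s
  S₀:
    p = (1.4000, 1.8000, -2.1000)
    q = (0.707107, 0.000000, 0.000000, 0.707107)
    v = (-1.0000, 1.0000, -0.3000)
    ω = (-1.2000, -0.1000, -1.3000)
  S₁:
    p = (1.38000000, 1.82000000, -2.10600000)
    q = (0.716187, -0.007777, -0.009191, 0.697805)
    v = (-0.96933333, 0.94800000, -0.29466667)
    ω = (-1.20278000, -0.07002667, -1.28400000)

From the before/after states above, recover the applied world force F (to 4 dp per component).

velocity change Δv = (0.03066667, -0.05200000, 0.00533333)
m·(v₁−v₀)/dt = (2.3000, -3.9000, 0.4000)

F = (2.3000, -3.9000, 0.4000)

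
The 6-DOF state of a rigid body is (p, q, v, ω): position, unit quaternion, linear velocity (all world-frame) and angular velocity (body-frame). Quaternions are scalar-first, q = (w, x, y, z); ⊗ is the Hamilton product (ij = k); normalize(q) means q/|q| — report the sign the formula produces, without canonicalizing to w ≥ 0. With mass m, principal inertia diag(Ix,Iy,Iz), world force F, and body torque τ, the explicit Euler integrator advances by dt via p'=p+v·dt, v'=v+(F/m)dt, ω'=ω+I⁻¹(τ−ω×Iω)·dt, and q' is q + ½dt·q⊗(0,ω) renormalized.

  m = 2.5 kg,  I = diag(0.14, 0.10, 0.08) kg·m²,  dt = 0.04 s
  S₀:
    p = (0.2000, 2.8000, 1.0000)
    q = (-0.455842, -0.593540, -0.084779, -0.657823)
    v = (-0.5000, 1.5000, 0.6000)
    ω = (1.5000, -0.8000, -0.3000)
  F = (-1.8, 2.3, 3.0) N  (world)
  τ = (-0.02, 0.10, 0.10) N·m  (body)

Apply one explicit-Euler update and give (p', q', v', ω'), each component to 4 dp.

precession coupling ω×(Iω) = (-0.0048, -0.0270, 0.0480)
(τ − ω×Iω)/I = (-0.1086, 1.2700, 0.6500)
new body rate ω' = (1.4957, -0.7492, -0.2740)
Hamilton product q⊗(0,ω) = (0.6251399, -1.1845877, -0.8001229, 0.7387531)
updated quaternion q' = (-0.4431, -0.6169, -0.1007, -0.6427)
a = F/m = (-0.7200, 0.9200, 1.2000)
p + v·dt = (0.1800, 2.8600, 1.0240)
new velocity v' = (-0.5288, 1.5368, 0.6480)

p' = (0.1800, 2.8600, 1.0240)
q' = (-0.4431, -0.6169, -0.1007, -0.6427)
v' = (-0.5288, 1.5368, 0.6480)
ω' = (1.4957, -0.7492, -0.2740)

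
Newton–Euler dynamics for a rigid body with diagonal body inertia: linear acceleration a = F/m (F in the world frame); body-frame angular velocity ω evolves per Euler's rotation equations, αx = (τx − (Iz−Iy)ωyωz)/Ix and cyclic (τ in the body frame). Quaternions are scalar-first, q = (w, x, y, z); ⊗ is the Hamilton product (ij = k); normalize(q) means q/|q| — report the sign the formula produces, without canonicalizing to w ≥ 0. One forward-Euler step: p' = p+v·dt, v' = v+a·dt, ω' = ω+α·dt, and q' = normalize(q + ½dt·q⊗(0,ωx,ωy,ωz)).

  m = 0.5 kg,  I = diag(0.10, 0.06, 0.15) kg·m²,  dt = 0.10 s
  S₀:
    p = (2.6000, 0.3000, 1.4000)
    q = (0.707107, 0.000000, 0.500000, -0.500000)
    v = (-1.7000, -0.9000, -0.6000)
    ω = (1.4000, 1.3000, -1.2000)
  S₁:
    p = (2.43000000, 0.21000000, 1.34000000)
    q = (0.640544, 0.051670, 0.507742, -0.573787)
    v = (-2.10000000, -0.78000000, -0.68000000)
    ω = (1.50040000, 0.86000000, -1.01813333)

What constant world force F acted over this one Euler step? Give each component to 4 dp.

v₁ − v₀ = (-0.40000000, 0.12000000, -0.08000000)
applied force F = (-2.0000, 0.6000, -0.4000)

F = (-2.0000, 0.6000, -0.4000)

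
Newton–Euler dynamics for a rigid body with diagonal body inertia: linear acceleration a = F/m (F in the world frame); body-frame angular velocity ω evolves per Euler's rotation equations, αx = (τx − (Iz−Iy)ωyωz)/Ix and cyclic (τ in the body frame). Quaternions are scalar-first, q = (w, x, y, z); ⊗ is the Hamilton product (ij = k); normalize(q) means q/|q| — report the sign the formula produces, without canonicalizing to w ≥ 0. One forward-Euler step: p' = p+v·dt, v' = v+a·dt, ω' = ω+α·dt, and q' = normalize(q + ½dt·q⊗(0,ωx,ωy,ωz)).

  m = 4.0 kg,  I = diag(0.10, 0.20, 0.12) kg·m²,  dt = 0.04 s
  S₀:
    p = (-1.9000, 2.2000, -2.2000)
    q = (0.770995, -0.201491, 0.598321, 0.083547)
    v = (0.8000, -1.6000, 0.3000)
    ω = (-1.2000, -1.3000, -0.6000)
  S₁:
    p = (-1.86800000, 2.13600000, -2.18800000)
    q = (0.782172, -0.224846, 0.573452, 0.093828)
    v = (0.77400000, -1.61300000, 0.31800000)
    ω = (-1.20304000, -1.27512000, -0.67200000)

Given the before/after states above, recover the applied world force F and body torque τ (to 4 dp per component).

F = (-2.6000, -1.3000, 1.8000)
τ = (-0.0700, 0.1100, -0.0600)

rate change Δω = (-0.00304000, 0.02488000, -0.07200000)
I·α + gyro = (-0.0700, 0.1100, -0.0600)
velocity change Δv = (-0.02600000, -0.01300000, 0.01800000)
F = m·Δv/dt = (-2.6000, -1.3000, 1.8000)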